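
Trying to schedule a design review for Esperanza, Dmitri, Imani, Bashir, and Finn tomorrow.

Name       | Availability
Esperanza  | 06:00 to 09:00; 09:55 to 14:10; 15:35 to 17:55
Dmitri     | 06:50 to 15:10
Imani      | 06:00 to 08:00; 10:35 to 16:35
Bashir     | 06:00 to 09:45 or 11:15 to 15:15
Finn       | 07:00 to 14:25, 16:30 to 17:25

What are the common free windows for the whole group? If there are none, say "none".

07:00-08:00, 11:15-14:10

Esperanza ∩ Dmitri: 06:50-09:00, 09:55-14:10.
Esperanza ∩ Dmitri ∩ Imani: 06:50-08:00, 10:35-14:10.
Esperanza ∩ Dmitri ∩ Imani ∩ Bashir: 06:50-08:00, 11:15-14:10.
Esperanza ∩ Dmitri ∩ Imani ∩ Bashir ∩ Finn: 07:00-08:00, 11:15-14:10.
Those are the intersection windows.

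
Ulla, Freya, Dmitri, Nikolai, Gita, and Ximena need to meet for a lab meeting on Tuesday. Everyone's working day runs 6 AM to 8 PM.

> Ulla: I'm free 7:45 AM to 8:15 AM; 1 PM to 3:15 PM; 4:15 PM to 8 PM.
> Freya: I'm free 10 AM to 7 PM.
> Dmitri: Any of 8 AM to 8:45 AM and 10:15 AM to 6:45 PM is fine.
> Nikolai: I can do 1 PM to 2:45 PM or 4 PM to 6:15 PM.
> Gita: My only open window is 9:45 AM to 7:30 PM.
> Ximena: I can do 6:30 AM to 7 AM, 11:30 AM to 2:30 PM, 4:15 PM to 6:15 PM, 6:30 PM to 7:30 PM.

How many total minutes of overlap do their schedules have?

Ulla ∩ Freya: 13:00-15:15, 16:15-19:00.
Ulla ∩ Freya ∩ Dmitri: 13:00-15:15, 16:15-18:45.
Ulla ∩ Freya ∩ Dmitri ∩ Nikolai: 13:00-14:45, 16:15-18:15.
Ulla ∩ Freya ∩ Dmitri ∩ Nikolai ∩ Gita: 13:00-14:45, 16:15-18:15.
Ulla ∩ Freya ∩ Dmitri ∩ Nikolai ∩ Gita ∩ Ximena: 13:00-14:30, 16:15-18:15.
Summing the common windows: 90 + 120 = 210 minutes.

210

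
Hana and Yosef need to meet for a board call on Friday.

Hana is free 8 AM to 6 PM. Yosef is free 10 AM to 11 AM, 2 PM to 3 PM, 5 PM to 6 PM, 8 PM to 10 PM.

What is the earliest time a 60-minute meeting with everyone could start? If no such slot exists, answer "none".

Hana ∩ Yosef: 10:00-11:00, 14:00-15:00, 17:00-18:00.
The first common window of at least 60 minutes is 10:00-11:00, so the earliest start is 10:00.

10:00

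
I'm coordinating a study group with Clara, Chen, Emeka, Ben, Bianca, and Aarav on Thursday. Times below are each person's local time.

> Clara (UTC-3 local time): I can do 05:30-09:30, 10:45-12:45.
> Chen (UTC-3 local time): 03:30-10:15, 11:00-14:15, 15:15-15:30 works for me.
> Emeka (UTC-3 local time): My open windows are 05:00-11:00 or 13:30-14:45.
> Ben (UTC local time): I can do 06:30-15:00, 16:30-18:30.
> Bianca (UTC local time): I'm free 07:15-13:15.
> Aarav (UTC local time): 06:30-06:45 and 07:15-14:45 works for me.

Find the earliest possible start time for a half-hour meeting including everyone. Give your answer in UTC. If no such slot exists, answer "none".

Clara in UTC: 08:30-12:30, 13:45-15:45 (add 3h to convert from UTC-3).
Chen in UTC: 06:30-13:15, 14:00-17:15, 18:15-18:30 (add 3h to convert from UTC-3).
Emeka in UTC: 08:00-14:00, 16:30-17:45 (add 3h to convert from UTC-3).
Ben in UTC: 06:30-15:00, 16:30-18:30.
Bianca in UTC: 07:15-13:15.
Aarav in UTC: 06:30-06:45, 07:15-14:45.
Clara ∩ Chen: 08:30-12:30, 14:00-15:45.
Clara ∩ Chen ∩ Emeka: 08:30-12:30.
Clara ∩ Chen ∩ Emeka ∩ Ben: 08:30-12:30.
Clara ∩ Chen ∩ Emeka ∩ Ben ∩ Bianca: 08:30-12:30.
Clara ∩ Chen ∩ Emeka ∩ Ben ∩ Bianca ∩ Aarav: 08:30-12:30.
The first common window of at least 30 minutes is 08:30-12:30, so the earliest start is 08:30.

08:30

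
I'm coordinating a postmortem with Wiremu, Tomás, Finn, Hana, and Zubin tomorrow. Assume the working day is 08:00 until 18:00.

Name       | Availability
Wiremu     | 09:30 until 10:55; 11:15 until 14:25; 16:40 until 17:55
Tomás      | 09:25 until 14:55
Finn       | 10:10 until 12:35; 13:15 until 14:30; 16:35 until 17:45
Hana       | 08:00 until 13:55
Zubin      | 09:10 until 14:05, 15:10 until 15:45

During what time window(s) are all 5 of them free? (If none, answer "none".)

10:10-10:55, 11:15-12:35, 13:15-13:55

Wiremu ∩ Tomás: 09:30-10:55, 11:15-14:25.
Wiremu ∩ Tomás ∩ Finn: 10:10-10:55, 11:15-12:35, 13:15-14:25.
Wiremu ∩ Tomás ∩ Finn ∩ Hana: 10:10-10:55, 11:15-12:35, 13:15-13:55.
Wiremu ∩ Tomás ∩ Finn ∩ Hana ∩ Zubin: 10:10-10:55, 11:15-12:35, 13:15-13:55.
Those are the intersection windows.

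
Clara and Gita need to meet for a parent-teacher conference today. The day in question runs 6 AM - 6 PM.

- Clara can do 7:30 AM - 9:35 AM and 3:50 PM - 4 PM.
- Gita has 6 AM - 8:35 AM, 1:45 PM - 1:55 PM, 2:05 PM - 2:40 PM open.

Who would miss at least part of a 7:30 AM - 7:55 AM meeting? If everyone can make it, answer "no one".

Clara: free for 07:30-07:55. Gita: free for 07:30-07:55.

no one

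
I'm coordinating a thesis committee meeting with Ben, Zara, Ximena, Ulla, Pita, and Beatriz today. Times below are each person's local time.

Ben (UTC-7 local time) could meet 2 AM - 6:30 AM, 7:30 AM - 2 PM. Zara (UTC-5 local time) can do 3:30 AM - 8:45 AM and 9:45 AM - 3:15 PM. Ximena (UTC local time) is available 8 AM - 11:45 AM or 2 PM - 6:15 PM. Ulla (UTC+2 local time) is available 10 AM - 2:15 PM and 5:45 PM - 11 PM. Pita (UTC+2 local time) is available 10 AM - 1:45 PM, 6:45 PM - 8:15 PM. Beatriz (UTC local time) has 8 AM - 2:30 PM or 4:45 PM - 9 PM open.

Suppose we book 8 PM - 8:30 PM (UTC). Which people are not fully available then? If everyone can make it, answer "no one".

Pita, Ximena, Zara

Ben in UTC: 09:00-13:30, 14:30-21:00 (add 7h to convert from UTC-7).
Zara in UTC: 08:30-13:45, 14:45-20:15 (add 5h to convert from UTC-5).
Ximena in UTC: 08:00-11:45, 14:00-18:15.
Ulla in UTC: 08:00-12:15, 15:45-21:00 (subtract 2h to convert from UTC+2).
Pita in UTC: 08:00-11:45, 16:45-18:15 (subtract 2h to convert from UTC+2).
Beatriz in UTC: 08:00-14:30, 16:45-21:00.
Ben: free for 20:00-20:30. Zara: not fully free for 20:00-20:30. Ximena: not fully free for 20:00-20:30. Ulla: free for 20:00-20:30. Pita: not fully free for 20:00-20:30. Beatriz: free for 20:00-20:30.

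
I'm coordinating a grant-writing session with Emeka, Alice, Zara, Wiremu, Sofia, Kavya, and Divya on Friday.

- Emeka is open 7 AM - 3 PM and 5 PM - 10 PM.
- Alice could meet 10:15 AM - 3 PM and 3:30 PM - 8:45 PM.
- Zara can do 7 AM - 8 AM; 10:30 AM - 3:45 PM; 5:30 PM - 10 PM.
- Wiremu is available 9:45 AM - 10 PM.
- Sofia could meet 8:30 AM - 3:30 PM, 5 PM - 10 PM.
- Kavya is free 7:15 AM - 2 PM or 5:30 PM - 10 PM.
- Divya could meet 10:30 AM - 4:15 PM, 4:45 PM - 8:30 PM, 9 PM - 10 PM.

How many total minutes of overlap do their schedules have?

Emeka ∩ Alice: 10:15-15:00, 17:00-20:45.
Emeka ∩ Alice ∩ Zara: 10:30-15:00, 17:30-20:45.
Emeka ∩ Alice ∩ Zara ∩ Wiremu: 10:30-15:00, 17:30-20:45.
Emeka ∩ Alice ∩ Zara ∩ Wiremu ∩ Sofia: 10:30-15:00, 17:30-20:45.
Emeka ∩ Alice ∩ Zara ∩ Wiremu ∩ Sofia ∩ Kavya: 10:30-14:00, 17:30-20:45.
Emeka ∩ Alice ∩ Zara ∩ Wiremu ∩ Sofia ∩ Kavya ∩ Divya: 10:30-14:00, 17:30-20:30.
Summing the common windows: 210 + 180 = 390 minutes.

390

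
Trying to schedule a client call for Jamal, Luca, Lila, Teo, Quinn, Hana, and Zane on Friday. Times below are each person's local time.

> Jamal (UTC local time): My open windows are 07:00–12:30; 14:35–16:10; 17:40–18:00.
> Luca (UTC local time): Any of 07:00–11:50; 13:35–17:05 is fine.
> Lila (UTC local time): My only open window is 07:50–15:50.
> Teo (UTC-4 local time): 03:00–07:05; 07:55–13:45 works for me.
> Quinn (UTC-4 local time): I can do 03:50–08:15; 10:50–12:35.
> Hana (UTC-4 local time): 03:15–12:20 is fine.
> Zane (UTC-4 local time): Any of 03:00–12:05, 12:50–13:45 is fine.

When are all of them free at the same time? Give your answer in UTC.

07:50-11:05, 14:50-15:50

Jamal in UTC: 07:00-12:30, 14:35-16:10, 17:40-18:00.
Luca in UTC: 07:00-11:50, 13:35-17:05.
Lila in UTC: 07:50-15:50.
Teo in UTC: 07:00-11:05, 11:55-17:45 (add 4h to convert from UTC-4).
Quinn in UTC: 07:50-12:15, 14:50-16:35 (add 4h to convert from UTC-4).
Hana in UTC: 07:15-16:20 (add 4h to convert from UTC-4).
Zane in UTC: 07:00-16:05, 16:50-17:45 (add 4h to convert from UTC-4).
Jamal ∩ Luca: 07:00-11:50, 14:35-16:10.
Jamal ∩ Luca ∩ Lila: 07:50-11:50, 14:35-15:50.
Jamal ∩ Luca ∩ Lila ∩ Teo: 07:50-11:05, 14:35-15:50.
Jamal ∩ Luca ∩ Lila ∩ Teo ∩ Quinn: 07:50-11:05, 14:50-15:50.
Jamal ∩ Luca ∩ Lila ∩ Teo ∩ Quinn ∩ Hana: 07:50-11:05, 14:50-15:50.
Jamal ∩ Luca ∩ Lila ∩ Teo ∩ Quinn ∩ Hana ∩ Zane: 07:50-11:05, 14:50-15:50.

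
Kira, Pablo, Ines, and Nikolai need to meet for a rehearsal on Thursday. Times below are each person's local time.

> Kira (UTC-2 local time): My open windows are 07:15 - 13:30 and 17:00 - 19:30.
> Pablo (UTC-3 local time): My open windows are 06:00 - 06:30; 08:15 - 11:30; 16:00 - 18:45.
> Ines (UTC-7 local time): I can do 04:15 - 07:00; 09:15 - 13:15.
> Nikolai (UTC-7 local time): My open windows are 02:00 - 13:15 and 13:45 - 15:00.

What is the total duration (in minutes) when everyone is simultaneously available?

Kira in UTC: 09:15-15:30, 19:00-21:30 (add 2h to convert from UTC-2).
Pablo in UTC: 09:00-09:30, 11:15-14:30, 19:00-21:45 (add 3h to convert from UTC-3).
Ines in UTC: 11:15-14:00, 16:15-20:15 (add 7h to convert from UTC-7).
Nikolai in UTC: 09:00-20:15, 20:45-22:00 (add 7h to convert from UTC-7).
Kira ∩ Pablo: 09:15-09:30, 11:15-14:30, 19:00-21:30.
Kira ∩ Pablo ∩ Ines: 11:15-14:00, 19:00-20:15.
Kira ∩ Pablo ∩ Ines ∩ Nikolai: 11:15-14:00, 19:00-20:15.
Summing the common windows: 165 + 75 = 240 minutes.

240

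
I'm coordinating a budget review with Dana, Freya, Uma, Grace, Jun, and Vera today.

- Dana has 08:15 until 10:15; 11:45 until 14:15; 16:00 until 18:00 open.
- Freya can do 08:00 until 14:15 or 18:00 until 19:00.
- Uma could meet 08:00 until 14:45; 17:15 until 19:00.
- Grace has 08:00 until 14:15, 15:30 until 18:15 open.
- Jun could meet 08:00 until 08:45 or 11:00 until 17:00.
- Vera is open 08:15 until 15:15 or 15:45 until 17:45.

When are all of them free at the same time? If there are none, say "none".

Dana ∩ Freya: 08:15-10:15, 11:45-14:15.
Dana ∩ Freya ∩ Uma: 08:15-10:15, 11:45-14:15.
Dana ∩ Freya ∩ Uma ∩ Grace: 08:15-10:15, 11:45-14:15.
Dana ∩ Freya ∩ Uma ∩ Grace ∩ Jun: 08:15-08:45, 11:45-14:15.
Dana ∩ Freya ∩ Uma ∩ Grace ∩ Jun ∩ Vera: 08:15-08:45, 11:45-14:15.
So the common availability across everyone is 08:15-08:45, 11:45-14:15.

08:15-08:45, 11:45-14:15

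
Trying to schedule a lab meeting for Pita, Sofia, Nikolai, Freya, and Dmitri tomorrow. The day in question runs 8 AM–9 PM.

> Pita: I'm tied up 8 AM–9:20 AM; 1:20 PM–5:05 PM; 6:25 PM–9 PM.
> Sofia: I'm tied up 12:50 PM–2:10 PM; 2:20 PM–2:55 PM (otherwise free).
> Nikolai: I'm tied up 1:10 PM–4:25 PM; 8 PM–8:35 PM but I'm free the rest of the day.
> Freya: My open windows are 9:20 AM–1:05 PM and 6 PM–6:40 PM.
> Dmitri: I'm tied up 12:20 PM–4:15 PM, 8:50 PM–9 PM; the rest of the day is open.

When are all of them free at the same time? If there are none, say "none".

Pita free: 09:20-13:20, 17:05-18:25 (invert busy blocks within the working day).
Sofia free: 08:00-12:50, 14:10-14:20, 14:55-21:00 (invert busy blocks within the working day).
Nikolai free: 08:00-13:10, 16:25-20:00, 20:35-21:00 (invert busy blocks within the working day).
Freya free: 09:20-13:05, 18:00-18:40.
Dmitri free: 08:00-12:20, 16:15-20:50 (invert busy blocks within the working day).
Pita ∩ Sofia: 09:20-12:50, 17:05-18:25.
Pita ∩ Sofia ∩ Nikolai: 09:20-12:50, 17:05-18:25.
Pita ∩ Sofia ∩ Nikolai ∩ Freya: 09:20-12:50, 18:00-18:25.
Pita ∩ Sofia ∩ Nikolai ∩ Freya ∩ Dmitri: 09:20-12:20, 18:00-18:25.

09:20-12:20, 18:00-18:25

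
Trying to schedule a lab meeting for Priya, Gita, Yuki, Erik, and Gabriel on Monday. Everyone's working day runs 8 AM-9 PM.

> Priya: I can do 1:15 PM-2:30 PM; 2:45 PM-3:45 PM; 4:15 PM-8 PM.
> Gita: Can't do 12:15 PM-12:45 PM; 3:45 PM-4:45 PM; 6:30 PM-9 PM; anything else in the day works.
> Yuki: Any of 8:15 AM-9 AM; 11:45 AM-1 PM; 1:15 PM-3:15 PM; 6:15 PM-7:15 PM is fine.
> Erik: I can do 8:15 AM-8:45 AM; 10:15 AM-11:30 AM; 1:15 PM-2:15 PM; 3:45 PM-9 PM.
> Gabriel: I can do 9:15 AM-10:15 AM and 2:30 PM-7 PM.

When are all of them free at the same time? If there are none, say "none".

18:15-18:30

Priya free: 13:15-14:30, 14:45-15:45, 16:15-20:00.
Gita free: 08:00-12:15, 12:45-15:45, 16:45-18:30 (invert busy blocks within the working day).
Yuki free: 08:15-09:00, 11:45-13:00, 13:15-15:15, 18:15-19:15.
Erik free: 08:15-08:45, 10:15-11:30, 13:15-14:15, 15:45-21:00.
Gabriel free: 09:15-10:15, 14:30-19:00.
Priya ∩ Gita: 13:15-14:30, 14:45-15:45, 16:45-18:30.
Priya ∩ Gita ∩ Yuki: 13:15-14:30, 14:45-15:15, 18:15-18:30.
Priya ∩ Gita ∩ Yuki ∩ Erik: 13:15-14:15, 18:15-18:30.
Priya ∩ Gita ∩ Yuki ∩ Erik ∩ Gabriel: 18:15-18:30.
Those are the intersection windows.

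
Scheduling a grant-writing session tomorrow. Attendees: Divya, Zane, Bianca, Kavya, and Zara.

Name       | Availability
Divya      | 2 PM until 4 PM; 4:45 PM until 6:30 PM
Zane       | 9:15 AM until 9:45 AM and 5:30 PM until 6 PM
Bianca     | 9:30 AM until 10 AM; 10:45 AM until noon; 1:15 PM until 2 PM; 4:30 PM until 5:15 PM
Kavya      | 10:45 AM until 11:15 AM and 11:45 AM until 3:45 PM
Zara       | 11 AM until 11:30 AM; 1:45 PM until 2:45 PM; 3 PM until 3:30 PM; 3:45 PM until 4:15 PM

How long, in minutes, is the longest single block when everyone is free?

0

Divya ∩ Zane: 17:30-18:00.
Divya ∩ Zane ∩ Bianca: ∅.
Divya ∩ Zane ∩ Bianca ∩ Kavya: ∅.
Divya ∩ Zane ∩ Bianca ∩ Kavya ∩ Zara: ∅.
There is no time when everyone is free.
No common window exists, so the longest block is 0 minutes.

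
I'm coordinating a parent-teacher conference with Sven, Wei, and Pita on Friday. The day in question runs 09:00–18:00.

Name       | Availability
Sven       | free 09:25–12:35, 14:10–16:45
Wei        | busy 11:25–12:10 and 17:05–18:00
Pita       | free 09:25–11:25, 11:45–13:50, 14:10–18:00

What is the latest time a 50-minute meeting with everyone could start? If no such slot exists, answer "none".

15:55

Sven free: 09:25-12:35, 14:10-16:45.
Wei free: 09:00-11:25, 12:10-17:05 (invert busy blocks within the working day).
Pita free: 09:25-11:25, 11:45-13:50, 14:10-18:00.
Sven ∩ Wei: 09:25-11:25, 12:10-12:35, 14:10-16:45.
Sven ∩ Wei ∩ Pita: 09:25-11:25, 12:10-12:35, 14:10-16:45.
Those are the intersection windows.
The last common window of at least 50 minutes is 14:10-16:45; a 50-minute meeting can start as late as 15:55 and still end by 16:45.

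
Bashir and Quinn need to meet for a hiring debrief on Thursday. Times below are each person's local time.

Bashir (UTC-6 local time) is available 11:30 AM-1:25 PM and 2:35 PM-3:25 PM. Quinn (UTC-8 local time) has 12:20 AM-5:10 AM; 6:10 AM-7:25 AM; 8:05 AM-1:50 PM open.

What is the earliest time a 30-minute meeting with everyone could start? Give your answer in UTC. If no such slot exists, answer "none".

17:30

Bashir in UTC: 17:30-19:25, 20:35-21:25 (add 6h to convert from UTC-6).
Quinn in UTC: 08:20-13:10, 14:10-15:25, 16:05-21:50 (add 8h to convert from UTC-8).
Bashir ∩ Quinn: 17:30-19:25, 20:35-21:25.
Those are the intersection windows.
The first common window of at least 30 minutes is 17:30-19:25, so the earliest start is 17:30.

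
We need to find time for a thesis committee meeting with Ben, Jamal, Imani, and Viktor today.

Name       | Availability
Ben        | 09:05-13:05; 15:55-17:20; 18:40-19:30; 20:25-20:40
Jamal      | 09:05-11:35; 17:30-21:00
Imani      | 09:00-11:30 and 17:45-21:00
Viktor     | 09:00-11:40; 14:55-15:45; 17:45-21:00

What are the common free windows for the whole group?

09:05-11:30, 18:40-19:30, 20:25-20:40

Ben ∩ Jamal: 09:05-11:35, 18:40-19:30, 20:25-20:40.
Ben ∩ Jamal ∩ Imani: 09:05-11:30, 18:40-19:30, 20:25-20:40.
Ben ∩ Jamal ∩ Imani ∩ Viktor: 09:05-11:30, 18:40-19:30, 20:25-20:40.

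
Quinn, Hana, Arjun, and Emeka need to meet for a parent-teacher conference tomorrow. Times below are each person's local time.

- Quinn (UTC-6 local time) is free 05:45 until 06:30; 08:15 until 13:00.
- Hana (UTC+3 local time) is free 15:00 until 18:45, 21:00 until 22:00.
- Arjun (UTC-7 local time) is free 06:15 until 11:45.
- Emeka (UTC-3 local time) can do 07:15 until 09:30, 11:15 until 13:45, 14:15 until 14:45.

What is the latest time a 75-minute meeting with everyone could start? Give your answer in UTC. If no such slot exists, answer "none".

14:30

Quinn in UTC: 11:45-12:30, 14:15-19:00 (add 6h to convert from UTC-6).
Hana in UTC: 12:00-15:45, 18:00-19:00 (subtract 3h to convert from UTC+3).
Arjun in UTC: 13:15-18:45 (add 7h to convert from UTC-7).
Emeka in UTC: 10:15-12:30, 14:15-16:45, 17:15-17:45 (add 3h to convert from UTC-3).
Quinn ∩ Hana: 12:00-12:30, 14:15-15:45, 18:00-19:00.
Quinn ∩ Hana ∩ Arjun: 14:15-15:45, 18:00-18:45.
Quinn ∩ Hana ∩ Arjun ∩ Emeka: 14:15-15:45.
The last common window of at least 75 minutes is 14:15-15:45; a 75-minute meeting can start as late as 14:30 and still end by 15:45.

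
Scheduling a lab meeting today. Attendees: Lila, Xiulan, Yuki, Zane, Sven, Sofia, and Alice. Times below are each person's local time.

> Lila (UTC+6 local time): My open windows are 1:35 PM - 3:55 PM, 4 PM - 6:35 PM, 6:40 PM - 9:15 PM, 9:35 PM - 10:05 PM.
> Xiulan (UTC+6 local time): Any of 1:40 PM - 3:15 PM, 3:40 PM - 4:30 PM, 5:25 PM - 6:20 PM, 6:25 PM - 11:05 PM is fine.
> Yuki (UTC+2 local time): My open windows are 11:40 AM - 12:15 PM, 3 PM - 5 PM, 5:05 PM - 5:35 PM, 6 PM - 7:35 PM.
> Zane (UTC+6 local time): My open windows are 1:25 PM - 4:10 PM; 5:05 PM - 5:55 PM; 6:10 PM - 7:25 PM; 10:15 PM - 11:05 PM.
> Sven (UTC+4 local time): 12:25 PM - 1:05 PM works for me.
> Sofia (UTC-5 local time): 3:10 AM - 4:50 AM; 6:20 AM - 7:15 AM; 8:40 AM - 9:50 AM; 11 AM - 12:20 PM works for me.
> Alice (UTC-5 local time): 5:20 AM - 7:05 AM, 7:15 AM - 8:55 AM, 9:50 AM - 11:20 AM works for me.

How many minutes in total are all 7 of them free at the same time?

0

Lila in UTC: 07:35-09:55, 10:00-12:35, 12:40-15:15, 15:35-16:05 (subtract 6h to convert from UTC+6).
Xiulan in UTC: 07:40-09:15, 09:40-10:30, 11:25-12:20, 12:25-17:05 (subtract 6h to convert from UTC+6).
Yuki in UTC: 09:40-10:15, 13:00-15:00, 15:05-15:35, 16:00-17:35 (subtract 2h to convert from UTC+2).
Zane in UTC: 07:25-10:10, 11:05-11:55, 12:10-13:25, 16:15-17:05 (subtract 6h to convert from UTC+6).
Sven in UTC: 08:25-09:05 (subtract 4h to convert from UTC+4).
Sofia in UTC: 08:10-09:50, 11:20-12:15, 13:40-14:50, 16:00-17:20 (add 5h to convert from UTC-5).
Alice in UTC: 10:20-12:05, 12:15-13:55, 14:50-16:20 (add 5h to convert from UTC-5).
Lila ∩ Xiulan: 07:40-09:15, 09:40-09:55, 10:00-10:30, 11:25-12:20, 12:25-12:35, 12:40-15:15, 15:35-16:05.
Lila ∩ Xiulan ∩ Yuki: 09:40-09:55, 10:00-10:15, 13:00-15:00, 15:05-15:15, 16:00-16:05.
Lila ∩ Xiulan ∩ Yuki ∩ Zane: 09:40-09:55, 10:00-10:10, 13:00-13:25.
Lila ∩ Xiulan ∩ Yuki ∩ Zane ∩ Sven: ∅.
Lila ∩ Xiulan ∩ Yuki ∩ Zane ∩ Sven ∩ Sofia: ∅.
Lila ∩ Xiulan ∩ Yuki ∩ Zane ∩ Sven ∩ Sofia ∩ Alice: ∅.
There is no time when everyone is free.
There is no common window, so the total is 0 minutes.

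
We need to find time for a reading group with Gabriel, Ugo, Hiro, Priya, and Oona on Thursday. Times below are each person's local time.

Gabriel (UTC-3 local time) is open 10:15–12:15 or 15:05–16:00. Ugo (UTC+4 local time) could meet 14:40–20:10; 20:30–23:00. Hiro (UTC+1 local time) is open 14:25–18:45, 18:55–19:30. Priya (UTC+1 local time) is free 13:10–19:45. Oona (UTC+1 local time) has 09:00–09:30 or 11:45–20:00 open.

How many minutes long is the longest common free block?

Gabriel in UTC: 13:15-15:15, 18:05-19:00 (add 3h to convert from UTC-3).
Ugo in UTC: 10:40-16:10, 16:30-19:00 (subtract 4h to convert from UTC+4).
Hiro in UTC: 13:25-17:45, 17:55-18:30 (subtract 1h to convert from UTC+1).
Priya in UTC: 12:10-18:45 (subtract 1h to convert from UTC+1).
Oona in UTC: 08:00-08:30, 10:45-19:00 (subtract 1h to convert from UTC+1).
Gabriel ∩ Ugo: 13:15-15:15, 18:05-19:00.
Gabriel ∩ Ugo ∩ Hiro: 13:25-15:15, 18:05-18:30.
Gabriel ∩ Ugo ∩ Hiro ∩ Priya: 13:25-15:15, 18:05-18:30.
Gabriel ∩ Ugo ∩ Hiro ∩ Priya ∩ Oona: 13:25-15:15, 18:05-18:30.
Those are the intersection windows.
The longest is 13:25-15:15 at 110 minutes.

110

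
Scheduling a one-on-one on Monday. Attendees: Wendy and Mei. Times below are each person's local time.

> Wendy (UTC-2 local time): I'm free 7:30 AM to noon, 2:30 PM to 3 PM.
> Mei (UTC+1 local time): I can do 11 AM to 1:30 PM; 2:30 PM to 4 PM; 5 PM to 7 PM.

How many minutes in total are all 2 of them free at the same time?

Wendy in UTC: 09:30-14:00, 16:30-17:00 (add 2h to convert from UTC-2).
Mei in UTC: 10:00-12:30, 13:30-15:00, 16:00-18:00 (subtract 1h to convert from UTC+1).
Wendy ∩ Mei: 10:00-12:30, 13:30-14:00, 16:30-17:00.
Those are the intersection windows.
Summing the common windows: 150 + 30 + 30 = 210 minutes.

210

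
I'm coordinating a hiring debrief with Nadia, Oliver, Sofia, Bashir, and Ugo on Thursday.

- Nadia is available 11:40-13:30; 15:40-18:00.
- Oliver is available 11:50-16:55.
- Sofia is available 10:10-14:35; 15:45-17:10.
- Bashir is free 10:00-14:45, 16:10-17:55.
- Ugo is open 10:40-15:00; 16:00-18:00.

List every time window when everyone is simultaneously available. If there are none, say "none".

Nadia ∩ Oliver: 11:50-13:30, 15:40-16:55.
Nadia ∩ Oliver ∩ Sofia: 11:50-13:30, 15:45-16:55.
Nadia ∩ Oliver ∩ Sofia ∩ Bashir: 11:50-13:30, 16:10-16:55.
Nadia ∩ Oliver ∩ Sofia ∩ Bashir ∩ Ugo: 11:50-13:30, 16:10-16:55.

11:50-13:30, 16:10-16:55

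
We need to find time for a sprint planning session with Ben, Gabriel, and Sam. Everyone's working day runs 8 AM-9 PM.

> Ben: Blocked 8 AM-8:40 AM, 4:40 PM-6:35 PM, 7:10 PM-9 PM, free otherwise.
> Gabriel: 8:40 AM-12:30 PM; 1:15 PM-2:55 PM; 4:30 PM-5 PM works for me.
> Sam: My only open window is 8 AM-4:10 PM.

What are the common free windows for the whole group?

Ben free: 08:40-16:40, 18:35-19:10 (invert busy blocks within the working day).
Gabriel free: 08:40-12:30, 13:15-14:55, 16:30-17:00.
Sam free: 08:00-16:10.
Ben ∩ Gabriel: 08:40-12:30, 13:15-14:55, 16:30-16:40.
Ben ∩ Gabriel ∩ Sam: 08:40-12:30, 13:15-14:55.
Those are the intersection windows.

08:40-12:30, 13:15-14:55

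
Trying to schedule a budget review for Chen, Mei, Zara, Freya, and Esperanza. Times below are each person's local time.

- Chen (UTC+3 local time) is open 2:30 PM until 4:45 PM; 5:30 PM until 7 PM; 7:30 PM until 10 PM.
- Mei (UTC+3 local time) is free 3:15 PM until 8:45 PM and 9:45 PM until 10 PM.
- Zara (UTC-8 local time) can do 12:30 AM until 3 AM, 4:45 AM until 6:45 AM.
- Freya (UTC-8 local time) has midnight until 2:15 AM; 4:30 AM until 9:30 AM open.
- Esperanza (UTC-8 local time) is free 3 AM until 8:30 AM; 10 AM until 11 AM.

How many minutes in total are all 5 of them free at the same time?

Chen in UTC: 11:30-13:45, 14:30-16:00, 16:30-19:00 (subtract 3h to convert from UTC+3).
Mei in UTC: 12:15-17:45, 18:45-19:00 (subtract 3h to convert from UTC+3).
Zara in UTC: 08:30-11:00, 12:45-14:45 (add 8h to convert from UTC-8).
Freya in UTC: 08:00-10:15, 12:30-17:30 (add 8h to convert from UTC-8).
Esperanza in UTC: 11:00-16:30, 18:00-19:00 (add 8h to convert from UTC-8).
Chen ∩ Mei: 12:15-13:45, 14:30-16:00, 16:30-17:45, 18:45-19:00.
Chen ∩ Mei ∩ Zara: 12:45-13:45, 14:30-14:45.
Chen ∩ Mei ∩ Zara ∩ Freya: 12:45-13:45, 14:30-14:45.
Chen ∩ Mei ∩ Zara ∩ Freya ∩ Esperanza: 12:45-13:45, 14:30-14:45.
Summing the common windows: 60 + 15 = 75 minutes.

75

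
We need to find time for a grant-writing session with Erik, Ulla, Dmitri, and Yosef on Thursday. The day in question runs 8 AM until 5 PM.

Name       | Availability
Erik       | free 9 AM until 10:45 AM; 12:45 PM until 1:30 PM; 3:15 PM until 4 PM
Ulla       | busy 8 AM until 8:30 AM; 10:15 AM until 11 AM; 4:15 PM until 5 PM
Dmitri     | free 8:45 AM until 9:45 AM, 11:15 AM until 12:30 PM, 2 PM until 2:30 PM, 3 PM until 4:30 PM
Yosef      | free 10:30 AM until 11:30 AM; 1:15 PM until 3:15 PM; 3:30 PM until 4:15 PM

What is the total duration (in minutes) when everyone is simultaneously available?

30

Erik free: 09:00-10:45, 12:45-13:30, 15:15-16:00.
Ulla free: 08:30-10:15, 11:00-16:15 (invert busy blocks within the working day).
Dmitri free: 08:45-09:45, 11:15-12:30, 14:00-14:30, 15:00-16:30.
Yosef free: 10:30-11:30, 13:15-15:15, 15:30-16:15.
Erik ∩ Ulla: 09:00-10:15, 12:45-13:30, 15:15-16:00.
Erik ∩ Ulla ∩ Dmitri: 09:00-09:45, 15:15-16:00.
Erik ∩ Ulla ∩ Dmitri ∩ Yosef: 15:30-16:00.
So the common availability across everyone is 15:30-16:00.
That's a single block of 30 minutes.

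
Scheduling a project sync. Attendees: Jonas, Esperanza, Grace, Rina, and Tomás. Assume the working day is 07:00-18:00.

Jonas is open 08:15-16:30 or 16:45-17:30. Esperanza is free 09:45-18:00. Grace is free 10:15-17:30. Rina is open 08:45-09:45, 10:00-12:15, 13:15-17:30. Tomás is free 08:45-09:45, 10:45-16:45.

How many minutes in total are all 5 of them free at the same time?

Jonas ∩ Esperanza: 09:45-16:30, 16:45-17:30.
Jonas ∩ Esperanza ∩ Grace: 10:15-16:30, 16:45-17:30.
Jonas ∩ Esperanza ∩ Grace ∩ Rina: 10:15-12:15, 13:15-16:30, 16:45-17:30.
Jonas ∩ Esperanza ∩ Grace ∩ Rina ∩ Tomás: 10:45-12:15, 13:15-16:30.
Summing the common windows: 90 + 195 = 285 minutes.

285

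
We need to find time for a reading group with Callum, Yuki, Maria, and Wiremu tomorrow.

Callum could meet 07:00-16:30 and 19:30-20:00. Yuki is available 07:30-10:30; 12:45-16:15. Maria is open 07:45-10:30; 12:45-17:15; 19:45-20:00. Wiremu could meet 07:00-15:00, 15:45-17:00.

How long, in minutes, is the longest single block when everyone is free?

Callum ∩ Yuki: 07:30-10:30, 12:45-16:15.
Callum ∩ Yuki ∩ Maria: 07:45-10:30, 12:45-16:15.
Callum ∩ Yuki ∩ Maria ∩ Wiremu: 07:45-10:30, 12:45-15:00, 15:45-16:15.
The longest is 07:45-10:30 at 165 minutes.

165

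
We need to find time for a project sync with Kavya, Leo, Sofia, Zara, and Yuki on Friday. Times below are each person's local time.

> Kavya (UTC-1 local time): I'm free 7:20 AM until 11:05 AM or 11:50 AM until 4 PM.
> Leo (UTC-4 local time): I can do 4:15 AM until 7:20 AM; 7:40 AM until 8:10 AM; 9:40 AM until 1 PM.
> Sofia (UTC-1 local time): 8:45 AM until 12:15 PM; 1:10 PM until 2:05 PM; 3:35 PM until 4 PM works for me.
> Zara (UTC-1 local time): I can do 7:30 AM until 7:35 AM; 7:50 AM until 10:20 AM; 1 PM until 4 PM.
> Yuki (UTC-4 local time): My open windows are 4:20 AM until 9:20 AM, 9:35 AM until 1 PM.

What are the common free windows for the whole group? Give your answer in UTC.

Kavya in UTC: 08:20-12:05, 12:50-17:00 (add 1h to convert from UTC-1).
Leo in UTC: 08:15-11:20, 11:40-12:10, 13:40-17:00 (add 4h to convert from UTC-4).
Sofia in UTC: 09:45-13:15, 14:10-15:05, 16:35-17:00 (add 1h to convert from UTC-1).
Zara in UTC: 08:30-08:35, 08:50-11:20, 14:00-17:00 (add 1h to convert from UTC-1).
Yuki in UTC: 08:20-13:20, 13:35-17:00 (add 4h to convert from UTC-4).
Kavya ∩ Leo: 08:20-11:20, 11:40-12:05, 13:40-17:00.
Kavya ∩ Leo ∩ Sofia: 09:45-11:20, 11:40-12:05, 14:10-15:05, 16:35-17:00.
Kavya ∩ Leo ∩ Sofia ∩ Zara: 09:45-11:20, 14:10-15:05, 16:35-17:00.
Kavya ∩ Leo ∩ Sofia ∩ Zara ∩ Yuki: 09:45-11:20, 14:10-15:05, 16:35-17:00.

09:45-11:20, 14:10-15:05, 16:35-17:00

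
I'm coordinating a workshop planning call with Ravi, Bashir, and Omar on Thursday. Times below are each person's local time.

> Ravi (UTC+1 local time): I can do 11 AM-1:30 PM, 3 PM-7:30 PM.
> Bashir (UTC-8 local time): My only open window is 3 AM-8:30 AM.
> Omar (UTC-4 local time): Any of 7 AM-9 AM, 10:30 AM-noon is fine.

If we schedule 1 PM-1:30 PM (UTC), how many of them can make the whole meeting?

1

Ravi in UTC: 10:00-12:30, 14:00-18:30 (subtract 1h to convert from UTC+1).
Bashir in UTC: 11:00-16:30 (add 8h to convert from UTC-8).
Omar in UTC: 11:00-13:00, 14:30-16:00 (add 4h to convert from UTC-4).
Bashir can make the full 13:00-13:30 slot — that's 1.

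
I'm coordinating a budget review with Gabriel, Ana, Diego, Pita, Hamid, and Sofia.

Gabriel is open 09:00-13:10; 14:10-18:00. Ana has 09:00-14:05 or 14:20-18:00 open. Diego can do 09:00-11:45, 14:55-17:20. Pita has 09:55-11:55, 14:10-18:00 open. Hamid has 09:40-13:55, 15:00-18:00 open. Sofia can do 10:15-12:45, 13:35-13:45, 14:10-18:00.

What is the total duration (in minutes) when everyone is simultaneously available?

Gabriel ∩ Ana: 09:00-13:10, 14:20-18:00.
Gabriel ∩ Ana ∩ Diego: 09:00-11:45, 14:55-17:20.
Gabriel ∩ Ana ∩ Diego ∩ Pita: 09:55-11:45, 14:55-17:20.
Gabriel ∩ Ana ∩ Diego ∩ Pita ∩ Hamid: 09:55-11:45, 15:00-17:20.
Gabriel ∩ Ana ∩ Diego ∩ Pita ∩ Hamid ∩ Sofia: 10:15-11:45, 15:00-17:20.
Summing the common windows: 90 + 140 = 230 minutes.

230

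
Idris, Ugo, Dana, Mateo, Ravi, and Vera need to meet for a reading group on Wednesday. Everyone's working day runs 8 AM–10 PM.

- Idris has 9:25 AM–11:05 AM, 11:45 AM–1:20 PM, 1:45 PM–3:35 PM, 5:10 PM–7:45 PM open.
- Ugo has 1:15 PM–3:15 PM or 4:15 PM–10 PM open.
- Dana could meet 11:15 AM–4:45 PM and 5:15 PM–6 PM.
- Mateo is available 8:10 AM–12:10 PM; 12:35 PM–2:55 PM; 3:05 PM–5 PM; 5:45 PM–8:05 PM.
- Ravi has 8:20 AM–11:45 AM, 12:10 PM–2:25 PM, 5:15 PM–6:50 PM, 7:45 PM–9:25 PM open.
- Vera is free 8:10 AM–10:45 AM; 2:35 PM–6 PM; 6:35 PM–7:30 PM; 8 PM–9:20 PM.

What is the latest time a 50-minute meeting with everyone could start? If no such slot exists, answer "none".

Idris ∩ Ugo: 13:15-13:20, 13:45-15:15, 17:10-19:45.
Idris ∩ Ugo ∩ Dana: 13:15-13:20, 13:45-15:15, 17:15-18:00.
Idris ∩ Ugo ∩ Dana ∩ Mateo: 13:15-13:20, 13:45-14:55, 15:05-15:15, 17:45-18:00.
Idris ∩ Ugo ∩ Dana ∩ Mateo ∩ Ravi: 13:15-13:20, 13:45-14:25, 17:45-18:00.
Idris ∩ Ugo ∩ Dana ∩ Mateo ∩ Ravi ∩ Vera: 17:45-18:00.
So the common availability across everyone is 17:45-18:00.
No common window is at least 50 minutes long.

none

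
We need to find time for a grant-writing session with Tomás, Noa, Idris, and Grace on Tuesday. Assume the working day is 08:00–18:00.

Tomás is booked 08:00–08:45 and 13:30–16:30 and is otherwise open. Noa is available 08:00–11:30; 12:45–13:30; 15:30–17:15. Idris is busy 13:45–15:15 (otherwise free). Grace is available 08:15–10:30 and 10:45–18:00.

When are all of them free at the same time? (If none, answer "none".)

Tomás free: 08:45-13:30, 16:30-18:00 (invert busy blocks within the working day).
Noa free: 08:00-11:30, 12:45-13:30, 15:30-17:15.
Idris free: 08:00-13:45, 15:15-18:00 (invert busy blocks within the working day).
Grace free: 08:15-10:30, 10:45-18:00.
Tomás ∩ Noa: 08:45-11:30, 12:45-13:30, 16:30-17:15.
Tomás ∩ Noa ∩ Idris: 08:45-11:30, 12:45-13:30, 16:30-17:15.
Tomás ∩ Noa ∩ Idris ∩ Grace: 08:45-10:30, 10:45-11:30, 12:45-13:30, 16:30-17:15.

08:45-10:30, 10:45-11:30, 12:45-13:30, 16:30-17:15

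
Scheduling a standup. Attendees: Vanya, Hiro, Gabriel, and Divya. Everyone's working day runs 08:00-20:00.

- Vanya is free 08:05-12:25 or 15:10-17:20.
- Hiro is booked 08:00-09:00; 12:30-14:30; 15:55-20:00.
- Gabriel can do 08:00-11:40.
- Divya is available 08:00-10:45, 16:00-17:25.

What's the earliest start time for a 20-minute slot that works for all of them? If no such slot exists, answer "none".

09:00

Vanya free: 08:05-12:25, 15:10-17:20.
Hiro free: 09:00-12:30, 14:30-15:55 (invert busy blocks within the working day).
Gabriel free: 08:00-11:40.
Divya free: 08:00-10:45, 16:00-17:25.
Vanya ∩ Hiro: 09:00-12:25, 15:10-15:55.
Vanya ∩ Hiro ∩ Gabriel: 09:00-11:40.
Vanya ∩ Hiro ∩ Gabriel ∩ Divya: 09:00-10:45.
The first common window of at least 20 minutes is 09:00-10:45, so the earliest start is 09:00.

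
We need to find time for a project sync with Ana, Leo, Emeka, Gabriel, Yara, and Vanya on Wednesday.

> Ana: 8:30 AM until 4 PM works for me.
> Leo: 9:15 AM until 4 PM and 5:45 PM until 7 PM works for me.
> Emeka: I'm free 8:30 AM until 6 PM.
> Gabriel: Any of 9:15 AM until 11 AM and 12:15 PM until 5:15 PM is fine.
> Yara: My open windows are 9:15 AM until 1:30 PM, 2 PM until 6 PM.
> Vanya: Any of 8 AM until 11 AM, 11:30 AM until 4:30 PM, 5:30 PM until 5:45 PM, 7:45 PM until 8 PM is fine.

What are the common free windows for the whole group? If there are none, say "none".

09:15-11:00, 12:15-13:30, 14:00-16:00

Ana ∩ Leo: 09:15-16:00.
Ana ∩ Leo ∩ Emeka: 09:15-16:00.
Ana ∩ Leo ∩ Emeka ∩ Gabriel: 09:15-11:00, 12:15-16:00.
Ana ∩ Leo ∩ Emeka ∩ Gabriel ∩ Yara: 09:15-11:00, 12:15-13:30, 14:00-16:00.
Ana ∩ Leo ∩ Emeka ∩ Gabriel ∩ Yara ∩ Vanya: 09:15-11:00, 12:15-13:30, 14:00-16:00.
Those are the intersection windows.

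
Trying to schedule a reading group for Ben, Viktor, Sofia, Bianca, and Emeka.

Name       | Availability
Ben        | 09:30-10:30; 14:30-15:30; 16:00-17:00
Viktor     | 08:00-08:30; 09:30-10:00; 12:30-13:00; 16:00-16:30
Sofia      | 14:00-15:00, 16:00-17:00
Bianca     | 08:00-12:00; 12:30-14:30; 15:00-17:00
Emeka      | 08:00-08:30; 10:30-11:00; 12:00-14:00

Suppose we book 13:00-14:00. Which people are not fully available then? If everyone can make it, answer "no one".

Ben, Sofia, Viktor

Ben: not fully free for 13:00-14:00. Viktor: not fully free for 13:00-14:00. Sofia: not fully free for 13:00-14:00. Bianca: free for 13:00-14:00. Emeka: free for 13:00-14:00.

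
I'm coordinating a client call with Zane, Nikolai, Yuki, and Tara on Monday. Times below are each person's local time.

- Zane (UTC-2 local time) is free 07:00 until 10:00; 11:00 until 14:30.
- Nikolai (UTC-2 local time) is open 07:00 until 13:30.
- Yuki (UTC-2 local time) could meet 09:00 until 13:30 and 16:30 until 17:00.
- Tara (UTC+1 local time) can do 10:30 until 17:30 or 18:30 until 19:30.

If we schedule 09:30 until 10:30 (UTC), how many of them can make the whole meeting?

Zane in UTC: 09:00-12:00, 13:00-16:30 (add 2h to convert from UTC-2).
Nikolai in UTC: 09:00-15:30 (add 2h to convert from UTC-2).
Yuki in UTC: 11:00-15:30, 18:30-19:00 (add 2h to convert from UTC-2).
Tara in UTC: 09:30-16:30, 17:30-18:30 (subtract 1h to convert from UTC+1).
Zane, Nikolai, and Tara can make the full 09:30-10:30 slot — that's 3.

3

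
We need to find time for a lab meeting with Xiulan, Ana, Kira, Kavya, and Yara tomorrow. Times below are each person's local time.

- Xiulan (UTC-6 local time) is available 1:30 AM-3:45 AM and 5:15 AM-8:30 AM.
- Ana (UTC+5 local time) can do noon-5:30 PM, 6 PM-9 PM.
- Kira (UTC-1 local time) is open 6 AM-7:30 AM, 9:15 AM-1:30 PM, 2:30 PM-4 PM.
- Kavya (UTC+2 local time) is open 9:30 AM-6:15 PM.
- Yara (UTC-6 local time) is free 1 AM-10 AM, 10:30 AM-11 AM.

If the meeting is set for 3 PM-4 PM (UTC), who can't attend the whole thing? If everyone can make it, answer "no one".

Xiulan in UTC: 07:30-09:45, 11:15-14:30 (add 6h to convert from UTC-6).
Ana in UTC: 07:00-12:30, 13:00-16:00 (subtract 5h to convert from UTC+5).
Kira in UTC: 07:00-08:30, 10:15-14:30, 15:30-17:00 (add 1h to convert from UTC-1).
Kavya in UTC: 07:30-16:15 (subtract 2h to convert from UTC+2).
Yara in UTC: 07:00-16:00, 16:30-17:00 (add 6h to convert from UTC-6).
Xiulan: not fully free for 15:00-16:00. Ana: free for 15:00-16:00. Kira: not fully free for 15:00-16:00. Kavya: free for 15:00-16:00. Yara: free for 15:00-16:00.

Kira, Xiulan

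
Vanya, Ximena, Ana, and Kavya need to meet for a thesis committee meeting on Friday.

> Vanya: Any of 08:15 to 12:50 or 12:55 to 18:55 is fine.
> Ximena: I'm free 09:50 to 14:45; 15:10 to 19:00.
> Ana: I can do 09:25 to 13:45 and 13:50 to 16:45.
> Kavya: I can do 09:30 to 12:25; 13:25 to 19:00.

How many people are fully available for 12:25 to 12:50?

Vanya, Ximena, and Ana can make the full 12:25-12:50 slot — that's 3.

3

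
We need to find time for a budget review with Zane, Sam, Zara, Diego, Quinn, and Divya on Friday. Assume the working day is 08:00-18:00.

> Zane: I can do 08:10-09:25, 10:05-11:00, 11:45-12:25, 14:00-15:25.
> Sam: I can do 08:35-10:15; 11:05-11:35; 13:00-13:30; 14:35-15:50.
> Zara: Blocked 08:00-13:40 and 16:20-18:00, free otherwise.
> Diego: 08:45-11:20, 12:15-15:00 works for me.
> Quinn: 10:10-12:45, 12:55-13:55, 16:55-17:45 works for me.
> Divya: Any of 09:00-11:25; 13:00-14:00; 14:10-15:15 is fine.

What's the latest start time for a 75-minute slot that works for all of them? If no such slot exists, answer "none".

Zane free: 08:10-09:25, 10:05-11:00, 11:45-12:25, 14:00-15:25.
Sam free: 08:35-10:15, 11:05-11:35, 13:00-13:30, 14:35-15:50.
Zara free: 13:40-16:20 (invert busy blocks within the working day).
Diego free: 08:45-11:20, 12:15-15:00.
Quinn free: 10:10-12:45, 12:55-13:55, 16:55-17:45.
Divya free: 09:00-11:25, 13:00-14:00, 14:10-15:15.
Zane ∩ Sam: 08:35-09:25, 10:05-10:15, 14:35-15:25.
Zane ∩ Sam ∩ Zara: 14:35-15:25.
Zane ∩ Sam ∩ Zara ∩ Diego: 14:35-15:00.
Zane ∩ Sam ∩ Zara ∩ Diego ∩ Quinn: ∅.
Zane ∩ Sam ∩ Zara ∩ Diego ∩ Quinn ∩ Divya: ∅.
There is no time when everyone is free.
No common window is at least 75 minutes long.

none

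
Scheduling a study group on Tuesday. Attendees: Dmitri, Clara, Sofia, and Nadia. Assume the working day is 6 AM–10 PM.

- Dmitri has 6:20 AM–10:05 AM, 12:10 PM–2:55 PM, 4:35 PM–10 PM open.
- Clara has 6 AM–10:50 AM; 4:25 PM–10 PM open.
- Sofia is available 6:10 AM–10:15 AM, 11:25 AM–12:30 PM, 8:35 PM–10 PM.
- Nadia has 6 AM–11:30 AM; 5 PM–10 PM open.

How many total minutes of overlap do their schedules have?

310

Dmitri ∩ Clara: 06:20-10:05, 16:35-22:00.
Dmitri ∩ Clara ∩ Sofia: 06:20-10:05, 20:35-22:00.
Dmitri ∩ Clara ∩ Sofia ∩ Nadia: 06:20-10:05, 20:35-22:00.
Summing the common windows: 225 + 85 = 310 minutes.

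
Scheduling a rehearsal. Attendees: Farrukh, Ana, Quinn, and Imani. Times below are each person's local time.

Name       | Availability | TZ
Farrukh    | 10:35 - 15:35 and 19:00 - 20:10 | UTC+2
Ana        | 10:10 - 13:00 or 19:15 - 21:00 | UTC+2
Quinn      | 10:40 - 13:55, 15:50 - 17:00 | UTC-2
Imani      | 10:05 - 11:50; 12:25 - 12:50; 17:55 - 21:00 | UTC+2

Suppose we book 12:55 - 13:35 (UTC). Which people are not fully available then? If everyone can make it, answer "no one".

Farrukh in UTC: 08:35-13:35, 17:00-18:10 (subtract 2h to convert from UTC+2).
Ana in UTC: 08:10-11:00, 17:15-19:00 (subtract 2h to convert from UTC+2).
Quinn in UTC: 12:40-15:55, 17:50-19:00 (add 2h to convert from UTC-2).
Imani in UTC: 08:05-09:50, 10:25-10:50, 15:55-19:00 (subtract 2h to convert from UTC+2).
Farrukh: free for 12:55-13:35. Ana: not fully free for 12:55-13:35. Quinn: free for 12:55-13:35. Imani: not fully free for 12:55-13:35.

Ana, Imani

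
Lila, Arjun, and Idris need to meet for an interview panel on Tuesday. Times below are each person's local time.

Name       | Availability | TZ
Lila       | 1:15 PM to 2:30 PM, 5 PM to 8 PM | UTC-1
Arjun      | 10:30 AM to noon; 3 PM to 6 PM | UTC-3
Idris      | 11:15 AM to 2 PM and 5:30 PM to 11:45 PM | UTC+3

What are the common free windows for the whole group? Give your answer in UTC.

Lila in UTC: 14:15-15:30, 18:00-21:00 (add 1h to convert from UTC-1).
Arjun in UTC: 13:30-15:00, 18:00-21:00 (add 3h to convert from UTC-3).
Idris in UTC: 08:15-11:00, 14:30-20:45 (subtract 3h to convert from UTC+3).
Lila ∩ Arjun: 14:15-15:00, 18:00-21:00.
Lila ∩ Arjun ∩ Idris: 14:30-15:00, 18:00-20:45.
So the common availability across everyone is 14:30-15:00, 18:00-20:45.

14:30-15:00, 18:00-20:45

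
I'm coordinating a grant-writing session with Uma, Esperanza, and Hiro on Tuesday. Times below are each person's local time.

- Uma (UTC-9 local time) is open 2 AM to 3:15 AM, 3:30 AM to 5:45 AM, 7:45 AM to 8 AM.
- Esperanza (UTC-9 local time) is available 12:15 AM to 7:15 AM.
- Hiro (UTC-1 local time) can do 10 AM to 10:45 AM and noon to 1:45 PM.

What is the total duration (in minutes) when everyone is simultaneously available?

150

Uma in UTC: 11:00-12:15, 12:30-14:45, 16:45-17:00 (add 9h to convert from UTC-9).
Esperanza in UTC: 09:15-16:15 (add 9h to convert from UTC-9).
Hiro in UTC: 11:00-11:45, 13:00-14:45 (add 1h to convert from UTC-1).
Uma ∩ Esperanza: 11:00-12:15, 12:30-14:45.
Uma ∩ Esperanza ∩ Hiro: 11:00-11:45, 13:00-14:45.
Summing the common windows: 45 + 105 = 150 minutes.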